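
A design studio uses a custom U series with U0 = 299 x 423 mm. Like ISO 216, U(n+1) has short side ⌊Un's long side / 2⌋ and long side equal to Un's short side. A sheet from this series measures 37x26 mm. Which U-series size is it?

U0: 299 × 423 mm
U1: 211 × 299 mm
U2: 149 × 211 mm
U3: 105 × 149 mm
U4: 74 × 105 mm
U5: 52 × 74 mm
U6: 37 × 52 mm
U7: 26 × 37 mm
U8: 18 × 26 mm
→ matches U7.

U7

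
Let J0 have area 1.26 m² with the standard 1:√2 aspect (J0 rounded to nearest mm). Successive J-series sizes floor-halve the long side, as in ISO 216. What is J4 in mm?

Let J0's short side be w mm. w · w√2 = 1.26 m² = 1,260,000 mm², so w ≈ 943.9 mm and w√2 ≈ 1334.9 mm → J0 = 944 × 1335 mm.
J1: ⌊1335/2⌋ × 944 = 667 × 944 mm
J2: ⌊944/2⌋ × 667 = 472 × 667 mm
J3: ⌊667/2⌋ × 472 = 333 × 472 mm
J4: ⌊472/2⌋ × 333 = 236 × 333 mm

236 × 333 mm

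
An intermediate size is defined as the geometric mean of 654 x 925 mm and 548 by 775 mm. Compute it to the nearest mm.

599 × 847 mm

Short side: √(654 · 548) = √358392 ≈ 598.7 → 599 mm
Long side: √(925 · 775) = √716875 ≈ 846.7 → 847 mm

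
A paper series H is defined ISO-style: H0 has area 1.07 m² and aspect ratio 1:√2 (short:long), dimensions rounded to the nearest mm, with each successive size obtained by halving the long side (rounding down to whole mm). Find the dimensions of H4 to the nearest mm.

217 × 307 mm

Let H0's short side be w mm. w · w√2 = 1.07 m² = 1,070,000 mm², so w ≈ 869.8 mm and w√2 ≈ 1230.1 mm → H0 = 870 × 1230 mm.
H1: ⌊1230/2⌋ × 870 = 615 × 870 mm
H2: ⌊870/2⌋ × 615 = 435 × 615 mm
H3: ⌊615/2⌋ × 435 = 307 × 435 mm
H4: ⌊435/2⌋ × 307 = 217 × 307 mm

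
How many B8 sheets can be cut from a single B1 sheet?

B1 = 707 × 1000 mm; B8 = 62 × 88 mm.
Each halving step doubles the count; 7 steps from B1 to B8.
2^7 = 128.

128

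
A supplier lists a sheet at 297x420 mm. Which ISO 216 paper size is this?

A3 (297 × 420 mm)

Aspect ratio 420/297 ≈ 1.414 — close to the ISO √2 ≈ 1.414.
In the A-series (A0 area = 1 m²): A3 = 297 × 420 mm.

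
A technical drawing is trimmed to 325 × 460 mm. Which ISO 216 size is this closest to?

Aspect ratio 460/325 ≈ 1.415 — close to the ISO √2 ≈ 1.414.
In the C-series (envelope sizes, between A and B): C3 = 324 × 458 mm.
Off by 3 mm total — nearest standard size.

C3 (324 × 458 mm)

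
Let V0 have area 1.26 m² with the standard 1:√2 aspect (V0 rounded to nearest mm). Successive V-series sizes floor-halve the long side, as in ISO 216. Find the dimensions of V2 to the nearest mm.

472 × 667 mm

Let V0's short side be w mm. w · w√2 = 1.26 m² = 1,260,000 mm², so w ≈ 943.9 mm and w√2 ≈ 1334.9 mm → V0 = 944 × 1335 mm.
V1: ⌊1335/2⌋ × 944 = 667 × 944 mm
V2: ⌊944/2⌋ × 667 = 472 × 667 mm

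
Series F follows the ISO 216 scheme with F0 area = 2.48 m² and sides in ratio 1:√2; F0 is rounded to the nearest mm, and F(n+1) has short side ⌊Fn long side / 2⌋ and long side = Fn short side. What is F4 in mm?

331 × 468 mm

Let F0's short side be w mm. w · w√2 = 2.48 m² = 2,480,000 mm², so w ≈ 1324.2 mm and w√2 ≈ 1872.8 mm → F0 = 1324 × 1873 mm.
F1: ⌊1873/2⌋ × 1324 = 936 × 1324 mm
F2: ⌊1324/2⌋ × 936 = 662 × 936 mm
F3: ⌊936/2⌋ × 662 = 468 × 662 mm
F4: ⌊662/2⌋ × 468 = 331 × 468 mm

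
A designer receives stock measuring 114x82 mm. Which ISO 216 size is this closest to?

C7 (81 × 114 mm)

Aspect ratio 114/82 ≈ 1.390 (ISO target is √2 ≈ 1.414).
In the C-series (envelope sizes, between A and B): C7 = 81 × 114 mm.
Off by 1 mm total — nearest standard size.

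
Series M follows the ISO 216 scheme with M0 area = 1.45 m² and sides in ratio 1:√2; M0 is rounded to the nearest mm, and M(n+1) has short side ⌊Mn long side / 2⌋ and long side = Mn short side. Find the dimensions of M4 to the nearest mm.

253 × 358 mm

Let M0's short side be w mm. w · w√2 = 1.45 m² = 1,450,000 mm², so w ≈ 1012.6 mm and w√2 ≈ 1432.0 mm → M0 = 1013 × 1432 mm.
M1: ⌊1432/2⌋ × 1013 = 716 × 1013 mm
M2: ⌊1013/2⌋ × 716 = 506 × 716 mm
M3: ⌊716/2⌋ × 506 = 358 × 506 mm
M4: ⌊506/2⌋ × 358 = 253 × 358 mm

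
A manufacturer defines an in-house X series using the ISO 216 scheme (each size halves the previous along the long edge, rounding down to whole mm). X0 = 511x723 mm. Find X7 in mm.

X1 = 361 × 511 mm (from X0 by 1 halving).
X2: ⌊511/2⌋ × 361 = 255 × 361 mm
X3: ⌊361/2⌋ × 255 = 180 × 255 mm
X4: ⌊255/2⌋ × 180 = 127 × 180 mm
X5: ⌊180/2⌋ × 127 = 90 × 127 mm
X6: ⌊127/2⌋ × 90 = 63 × 90 mm
X7: ⌊90/2⌋ × 63 = 45 × 63 mm

45 × 63 mm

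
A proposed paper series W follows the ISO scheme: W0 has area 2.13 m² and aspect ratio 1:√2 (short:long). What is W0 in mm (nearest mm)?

Let the short side be w mm. Then w · w√2 = 2.13 m² = 2,130,000 mm².
w² = 2,130,000/√2, so w ≈ 1227.2 mm; long side = w√2 ≈ 1735.6 mm.

1227 × 1736 mm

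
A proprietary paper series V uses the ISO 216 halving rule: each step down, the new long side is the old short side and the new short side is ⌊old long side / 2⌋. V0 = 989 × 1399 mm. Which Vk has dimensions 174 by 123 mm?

V0: 989 × 1399 mm
V1: 699 × 989 mm
V2: 494 × 699 mm
V3: 349 × 494 mm
V4: 247 × 349 mm
V5: 174 × 247 mm
V6: 123 × 174 mm
V7: 87 × 123 mm
→ matches V6.

V6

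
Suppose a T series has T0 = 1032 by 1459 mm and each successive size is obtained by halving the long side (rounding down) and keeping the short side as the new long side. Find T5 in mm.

182 × 258 mm

T1: ⌊1459/2⌋ × 1032 = 729 × 1032 mm
T2: ⌊1032/2⌋ × 729 = 516 × 729 mm
T3: ⌊729/2⌋ × 516 = 364 × 516 mm
T4: ⌊516/2⌋ × 364 = 258 × 364 mm
T5: ⌊364/2⌋ × 258 = 182 × 258 mm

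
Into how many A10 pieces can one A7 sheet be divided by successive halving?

8

A7 = 74 × 105 mm; A10 = 26 × 37 mm.
Each halving step doubles the count; 3 steps from A7 to A10.
2^3 = 8.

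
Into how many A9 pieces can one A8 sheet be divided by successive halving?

Each ISO step halves the sheet: 1 × A8 → 2 × A9
From A8 to A9 is 1 halving step: 2^1 = 2.

2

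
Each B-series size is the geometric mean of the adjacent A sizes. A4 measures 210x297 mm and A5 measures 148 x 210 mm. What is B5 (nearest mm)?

Short side: √(210 · 148) = √31080 ≈ 176.3 → 176 mm
Long side: √(297 · 210) = √62370 ≈ 249.7 → 250 mm

176 × 250 mm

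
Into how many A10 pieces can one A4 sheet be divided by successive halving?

64

Each ISO step halves the sheet: 1 × A4 → 2 × A5 → 4 × A6 → 8 × A7 → …
From A4 to A10 is 6 halving steps: 2^6 = 64.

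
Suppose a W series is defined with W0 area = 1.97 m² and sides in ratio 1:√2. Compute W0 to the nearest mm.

1180 × 1669 mm

Let the short side be w mm. Then w · w√2 = 1.97 m² = 1,970,000 mm².
w² = 1,970,000/√2, so w ≈ 1180.3 mm; long side = w√2 ≈ 1669.1 mm.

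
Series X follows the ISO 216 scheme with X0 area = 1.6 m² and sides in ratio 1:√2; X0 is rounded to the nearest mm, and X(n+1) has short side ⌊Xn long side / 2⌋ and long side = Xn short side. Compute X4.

Let X0's short side be w mm. w · w√2 = 1.6 m² = 1,600,000 mm², so w ≈ 1063.7 mm and w√2 ≈ 1504.2 mm → X0 = 1064 × 1504 mm.
X1: ⌊1504/2⌋ × 1064 = 752 × 1064 mm
X2: ⌊1064/2⌋ × 752 = 532 × 752 mm
X3: ⌊752/2⌋ × 532 = 376 × 532 mm
X4: ⌊532/2⌋ × 376 = 266 × 376 mm

266 × 376 mm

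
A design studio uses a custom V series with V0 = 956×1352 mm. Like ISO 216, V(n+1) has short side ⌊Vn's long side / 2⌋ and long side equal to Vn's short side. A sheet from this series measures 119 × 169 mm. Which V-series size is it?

V6

V0: 956 × 1352 mm
V1: 676 × 956 mm
V2: 478 × 676 mm
V3: 338 × 478 mm
V4: 239 × 338 mm
V5: 169 × 239 mm
V6: 119 × 169 mm
V7: 84 × 119 mm
→ matches V6.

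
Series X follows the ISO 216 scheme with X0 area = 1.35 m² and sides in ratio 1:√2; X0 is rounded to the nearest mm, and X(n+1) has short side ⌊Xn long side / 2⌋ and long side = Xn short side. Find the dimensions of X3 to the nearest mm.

345 × 488 mm

Let X0's short side be w mm. w · w√2 = 1.35 m² = 1,350,000 mm², so w ≈ 977.0 mm and w√2 ≈ 1381.7 mm → X0 = 977 × 1382 mm.
X1: ⌊1382/2⌋ × 977 = 691 × 977 mm
X2: ⌊977/2⌋ × 691 = 488 × 691 mm
X3: ⌊691/2⌋ × 488 = 345 × 488 mm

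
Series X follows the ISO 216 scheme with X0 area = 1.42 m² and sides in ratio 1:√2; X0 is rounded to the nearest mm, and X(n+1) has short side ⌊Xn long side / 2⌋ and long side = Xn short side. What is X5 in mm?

177 × 250 mm

Let X0's short side be w mm. w · w√2 = 1.42 m² = 1,420,000 mm², so w ≈ 1002.0 mm and w√2 ≈ 1417.1 mm → X0 = 1002 × 1417 mm.
X1: ⌊1417/2⌋ × 1002 = 708 × 1002 mm
X2: ⌊1002/2⌋ × 708 = 501 × 708 mm
X3: ⌊708/2⌋ × 501 = 354 × 501 mm
X4: ⌊501/2⌋ × 354 = 250 × 354 mm
X5: ⌊354/2⌋ × 250 = 177 × 250 mm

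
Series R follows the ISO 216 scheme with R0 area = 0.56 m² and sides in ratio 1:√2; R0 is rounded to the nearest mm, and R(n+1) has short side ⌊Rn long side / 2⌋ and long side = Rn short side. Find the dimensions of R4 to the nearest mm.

157 × 222 mm

Let R0's short side be w mm. w · w√2 = 0.56 m² = 560,000 mm², so w ≈ 629.3 mm and w√2 ≈ 889.9 mm → R0 = 629 × 890 mm.
R1: ⌊890/2⌋ × 629 = 445 × 629 mm
R2: ⌊629/2⌋ × 445 = 314 × 445 mm
R3: ⌊445/2⌋ × 314 = 222 × 314 mm
R4: ⌊314/2⌋ × 222 = 157 × 222 mm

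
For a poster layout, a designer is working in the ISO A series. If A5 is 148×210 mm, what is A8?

52 × 74 mm

A6: ⌊210/2⌋ × 148 = 105 × 148 mm
A7: ⌊148/2⌋ × 105 = 74 × 105 mm
A8: ⌊105/2⌋ × 74 = 52 × 74 mm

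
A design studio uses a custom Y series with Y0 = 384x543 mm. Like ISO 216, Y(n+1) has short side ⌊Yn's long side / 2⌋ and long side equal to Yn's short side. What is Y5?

67 × 96 mm

Y1: ⌊543/2⌋ × 384 = 271 × 384 mm
Y2: ⌊384/2⌋ × 271 = 192 × 271 mm
Y3: ⌊271/2⌋ × 192 = 135 × 192 mm
Y4: ⌊192/2⌋ × 135 = 96 × 135 mm
Y5: ⌊135/2⌋ × 96 = 67 × 96 mm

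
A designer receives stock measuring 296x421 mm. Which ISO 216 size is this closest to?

A3 (297 × 420 mm)

Aspect ratio 421/296 ≈ 1.422 — close to the ISO √2 ≈ 1.414.
In the A-series (A0 area = 1 m²): A3 = 297 × 420 mm.
Off by 2 mm total — nearest standard size.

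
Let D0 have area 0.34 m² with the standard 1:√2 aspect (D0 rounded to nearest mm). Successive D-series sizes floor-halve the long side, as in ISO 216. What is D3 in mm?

Let D0's short side be w mm. w · w√2 = 0.34 m² = 340,000 mm², so w ≈ 490.3 mm and w√2 ≈ 693.4 mm → D0 = 490 × 693 mm.
D1: ⌊693/2⌋ × 490 = 346 × 490 mm
D2: ⌊490/2⌋ × 346 = 245 × 346 mm
D3: ⌊346/2⌋ × 245 = 173 × 245 mm

173 × 245 mm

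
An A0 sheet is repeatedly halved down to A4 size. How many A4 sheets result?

16

Each ISO step halves the sheet: 1 × A0 → 2 × A1 → 4 × A2 → 8 × A3 → …
From A0 to A4 is 4 halving steps: 2^4 = 16.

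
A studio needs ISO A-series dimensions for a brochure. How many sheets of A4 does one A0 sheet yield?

Each ISO step halves the sheet: 1 × A0 → 2 × A1 → 4 × A2 → 8 × A3 → …
From A0 to A4 is 4 halving steps: 2^4 = 16.

16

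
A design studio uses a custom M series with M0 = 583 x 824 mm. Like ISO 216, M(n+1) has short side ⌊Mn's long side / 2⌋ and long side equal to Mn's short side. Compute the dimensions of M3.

M1: ⌊824/2⌋ × 583 = 412 × 583 mm
M2: ⌊583/2⌋ × 412 = 291 × 412 mm
M3: ⌊412/2⌋ × 291 = 206 × 291 mm

206 × 291 mm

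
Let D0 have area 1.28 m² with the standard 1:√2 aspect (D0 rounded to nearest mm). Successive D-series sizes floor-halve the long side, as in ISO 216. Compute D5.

168 × 237 mm

Let D0's short side be w mm. w · w√2 = 1.28 m² = 1,280,000 mm², so w ≈ 951.4 mm and w√2 ≈ 1345.4 mm → D0 = 951 × 1345 mm.
D1: ⌊1345/2⌋ × 951 = 672 × 951 mm
D2: ⌊951/2⌋ × 672 = 475 × 672 mm
D3: ⌊672/2⌋ × 475 = 336 × 475 mm
D4: ⌊475/2⌋ × 336 = 237 × 336 mm
D5: ⌊336/2⌋ × 237 = 168 × 237 mm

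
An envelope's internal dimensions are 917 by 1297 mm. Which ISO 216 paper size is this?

Aspect ratio 1297/917 ≈ 1.414 — close to the ISO √2 ≈ 1.414.
In the C-series (envelope sizes, between A and B): C0 = 917 × 1297 mm.

C0 (917 × 1297 mm)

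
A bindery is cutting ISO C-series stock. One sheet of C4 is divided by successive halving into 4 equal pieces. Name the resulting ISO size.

4 = 2^2, so 2 halving steps.
C4 → C5 → … → C6 after 2 steps.

C6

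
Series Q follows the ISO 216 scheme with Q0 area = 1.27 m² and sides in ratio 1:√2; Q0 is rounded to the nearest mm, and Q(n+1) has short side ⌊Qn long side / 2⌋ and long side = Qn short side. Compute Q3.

Let Q0's short side be w mm. w · w√2 = 1.27 m² = 1,270,000 mm², so w ≈ 947.6 mm and w√2 ≈ 1340.2 mm → Q0 = 948 × 1340 mm.
Q1: ⌊1340/2⌋ × 948 = 670 × 948 mm
Q2: ⌊948/2⌋ × 670 = 474 × 670 mm
Q3: ⌊670/2⌋ × 474 = 335 × 474 mm

335 × 474 mm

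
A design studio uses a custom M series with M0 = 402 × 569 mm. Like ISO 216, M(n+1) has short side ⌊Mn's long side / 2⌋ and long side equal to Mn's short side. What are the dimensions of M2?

201 × 284 mm

M1: ⌊569/2⌋ × 402 = 284 × 402 mm
M2: ⌊402/2⌋ × 284 = 201 × 284 mm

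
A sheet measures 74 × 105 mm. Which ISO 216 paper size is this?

A7 (74 × 105 mm)

Aspect ratio 105/74 ≈ 1.419 — close to the ISO √2 ≈ 1.414.
In the A-series (A0 area = 1 m²): A7 = 74 × 105 mm.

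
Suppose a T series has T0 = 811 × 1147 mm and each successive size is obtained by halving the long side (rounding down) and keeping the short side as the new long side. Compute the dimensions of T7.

71 × 101 mm

T1 = 573 × 811 mm (from T0 by 1 halving).
T2: ⌊811/2⌋ × 573 = 405 × 573 mm
T3: ⌊573/2⌋ × 405 = 286 × 405 mm
T4: ⌊405/2⌋ × 286 = 202 × 286 mm
T5: ⌊286/2⌋ × 202 = 143 × 202 mm
T6: ⌊202/2⌋ × 143 = 101 × 143 mm
T7: ⌊143/2⌋ × 101 = 71 × 101 mm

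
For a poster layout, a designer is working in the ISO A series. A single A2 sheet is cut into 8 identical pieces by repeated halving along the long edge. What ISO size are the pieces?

8 = 2^3, so 3 halving steps.
A2 → A3 → … → A5 after 3 steps.

A5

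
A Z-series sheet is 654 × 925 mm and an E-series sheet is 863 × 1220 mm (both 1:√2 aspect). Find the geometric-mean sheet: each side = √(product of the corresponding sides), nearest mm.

751 × 1062 mm

Short side: √(654 · 863) = √564402 ≈ 751.3 → 751 mm
Long side: √(925 · 1220) = √1128500 ≈ 1062.3 → 1062 mm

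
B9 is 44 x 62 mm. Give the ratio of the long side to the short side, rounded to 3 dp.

1.409

62 / 44 = 1.409
ISO 216 targets √2 ≈ 1.414; the -0.005 deviation is from mm rounding.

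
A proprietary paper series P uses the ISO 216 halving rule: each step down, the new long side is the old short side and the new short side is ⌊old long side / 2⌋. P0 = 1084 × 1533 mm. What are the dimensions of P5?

191 × 271 mm

P1: ⌊1533/2⌋ × 1084 = 766 × 1084 mm
P2: ⌊1084/2⌋ × 766 = 542 × 766 mm
P3: ⌊766/2⌋ × 542 = 383 × 542 mm
P4: ⌊542/2⌋ × 383 = 271 × 383 mm
P5: ⌊383/2⌋ × 271 = 191 × 271 mm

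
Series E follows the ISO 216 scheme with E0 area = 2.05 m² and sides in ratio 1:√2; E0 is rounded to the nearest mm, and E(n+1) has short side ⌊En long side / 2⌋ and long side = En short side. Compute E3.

425 × 602 mm

Let E0's short side be w mm. w · w√2 = 2.05 m² = 2,050,000 mm², so w ≈ 1204.0 mm and w√2 ≈ 1702.7 mm → E0 = 1204 × 1703 mm.
E1: ⌊1703/2⌋ × 1204 = 851 × 1204 mm
E2: ⌊1204/2⌋ × 851 = 602 × 851 mm
E3: ⌊851/2⌋ × 602 = 425 × 602 mm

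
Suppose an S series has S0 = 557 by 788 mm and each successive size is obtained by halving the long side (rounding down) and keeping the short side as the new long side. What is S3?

197 × 278 mm

S1: ⌊788/2⌋ × 557 = 394 × 557 mm
S2: ⌊557/2⌋ × 394 = 278 × 394 mm
S3: ⌊394/2⌋ × 278 = 197 × 278 mm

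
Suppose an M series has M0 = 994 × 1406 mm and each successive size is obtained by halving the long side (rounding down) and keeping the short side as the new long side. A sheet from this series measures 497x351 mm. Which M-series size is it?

M3

M0: 994 × 1406 mm
M1: 703 × 994 mm
M2: 497 × 703 mm
M3: 351 × 497 mm
M4: 248 × 351 mm
→ matches M3.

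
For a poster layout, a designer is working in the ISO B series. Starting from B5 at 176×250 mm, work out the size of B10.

B6: ⌊250/2⌋ × 176 = 125 × 176 mm
B7: ⌊176/2⌋ × 125 = 88 × 125 mm
B8: ⌊125/2⌋ × 88 = 62 × 88 mm
B9: ⌊88/2⌋ × 62 = 44 × 62 mm
B10: ⌊62/2⌋ × 44 = 31 × 44 mm

31 × 44 mm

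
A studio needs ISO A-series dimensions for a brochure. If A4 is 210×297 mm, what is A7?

74 × 105 mm

A5: ⌊297/2⌋ × 210 = 148 × 210 mm
A6: ⌊210/2⌋ × 148 = 105 × 148 mm
A7: ⌊148/2⌋ × 105 = 74 × 105 mm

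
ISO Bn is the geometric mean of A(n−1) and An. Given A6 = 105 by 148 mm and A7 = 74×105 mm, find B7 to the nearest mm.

Short side: √(105 · 74) = √7770 ≈ 88.1 → 88 mm
Long side: √(148 · 105) = √15540 ≈ 124.7 → 125 mm

88 × 125 mm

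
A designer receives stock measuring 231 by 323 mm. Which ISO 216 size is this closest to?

Aspect ratio 323/231 ≈ 1.398 (ISO target is √2 ≈ 1.414).
In the C-series (envelope sizes, between A and B): C4 = 229 × 324 mm.
Off by 3 mm total — nearest standard size.

C4 (229 × 324 mm)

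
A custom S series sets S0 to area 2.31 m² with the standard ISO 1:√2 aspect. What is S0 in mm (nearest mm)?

Let the short side be w mm. Then w · w√2 = 2.31 m² = 2,310,000 mm².
w² = 2,310,000/√2, so w ≈ 1278.1 mm; long side = w√2 ≈ 1807.4 mm.

1278 × 1807 mm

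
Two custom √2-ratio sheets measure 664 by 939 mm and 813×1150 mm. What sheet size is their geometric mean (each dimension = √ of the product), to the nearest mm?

735 × 1039 mm

Short side: √(664 · 813) = √539832 ≈ 734.7 → 735 mm
Long side: √(939 · 1150) = √1079850 ≈ 1039.2 → 1039 mm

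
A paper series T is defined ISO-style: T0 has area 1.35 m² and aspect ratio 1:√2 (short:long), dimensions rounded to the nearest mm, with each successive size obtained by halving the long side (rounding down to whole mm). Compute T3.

345 × 488 mm

Let T0's short side be w mm. w · w√2 = 1.35 m² = 1,350,000 mm², so w ≈ 977.0 mm and w√2 ≈ 1381.7 mm → T0 = 977 × 1382 mm.
T1: ⌊1382/2⌋ × 977 = 691 × 977 mm
T2: ⌊977/2⌋ × 691 = 488 × 691 mm
T3: ⌊691/2⌋ × 488 = 345 × 488 mm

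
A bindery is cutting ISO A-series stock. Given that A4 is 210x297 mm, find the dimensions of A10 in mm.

26 × 37 mm

A5: ⌊297/2⌋ × 210 = 148 × 210 mm
A6: ⌊210/2⌋ × 148 = 105 × 148 mm
A7: ⌊148/2⌋ × 105 = 74 × 105 mm
A8: ⌊105/2⌋ × 74 = 52 × 74 mm
A9: ⌊74/2⌋ × 52 = 37 × 52 mm
A10: ⌊52/2⌋ × 37 = 26 × 37 mm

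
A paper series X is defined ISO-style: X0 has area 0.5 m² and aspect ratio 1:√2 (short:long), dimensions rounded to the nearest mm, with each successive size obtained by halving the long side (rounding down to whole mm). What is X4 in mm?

148 × 210 mm

Let X0's short side be w mm. w · w√2 = 0.5 m² = 500,000 mm², so w ≈ 594.6 mm and w√2 ≈ 840.9 mm → X0 = 595 × 841 mm.
X1: ⌊841/2⌋ × 595 = 420 × 595 mm
X2: ⌊595/2⌋ × 420 = 297 × 420 mm
X3: ⌊420/2⌋ × 297 = 210 × 297 mm
X4: ⌊297/2⌋ × 210 = 148 × 210 mm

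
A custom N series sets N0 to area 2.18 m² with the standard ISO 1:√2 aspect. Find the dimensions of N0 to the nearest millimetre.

Let the short side be w mm. Then w · w√2 = 2.18 m² = 2,180,000 mm².
w² = 2,180,000/√2, so w ≈ 1241.6 mm; long side = w√2 ≈ 1755.8 mm.

1242 × 1756 mm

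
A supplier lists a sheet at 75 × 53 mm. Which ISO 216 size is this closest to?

A8 (52 × 74 mm)

Aspect ratio 75/53 ≈ 1.415 — close to the ISO √2 ≈ 1.414.
In the A-series (A0 area = 1 m²): A8 = 52 × 74 mm.
Off by 2 mm total — nearest standard size.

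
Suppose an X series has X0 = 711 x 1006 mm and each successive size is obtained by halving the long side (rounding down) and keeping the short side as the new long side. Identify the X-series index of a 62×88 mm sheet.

X7

X0: 711 × 1006 mm
X1: 503 × 711 mm
X2: 355 × 503 mm
X3: 251 × 355 mm
X4: 177 × 251 mm
X5: 125 × 177 mm
X6: 88 × 125 mm
X7: 62 × 88 mm
X8: 44 × 62 mm
→ matches X7.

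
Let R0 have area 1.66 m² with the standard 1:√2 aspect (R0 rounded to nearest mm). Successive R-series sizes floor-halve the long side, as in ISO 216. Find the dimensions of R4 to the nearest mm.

Let R0's short side be w mm. w · w√2 = 1.66 m² = 1,660,000 mm², so w ≈ 1083.4 mm and w√2 ≈ 1532.2 mm → R0 = 1083 × 1532 mm.
R1: ⌊1532/2⌋ × 1083 = 766 × 1083 mm
R2: ⌊1083/2⌋ × 766 = 541 × 766 mm
R3: ⌊766/2⌋ × 541 = 383 × 541 mm
R4: ⌊541/2⌋ × 383 = 270 × 383 mm

270 × 383 mm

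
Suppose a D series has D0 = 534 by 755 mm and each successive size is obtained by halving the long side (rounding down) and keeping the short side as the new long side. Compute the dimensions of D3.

D1: ⌊755/2⌋ × 534 = 377 × 534 mm
D2: ⌊534/2⌋ × 377 = 267 × 377 mm
D3: ⌊377/2⌋ × 267 = 188 × 267 mm

188 × 267 mm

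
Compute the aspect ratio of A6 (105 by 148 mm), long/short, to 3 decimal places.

1.410

148 / 105 = 1.410
ISO 216 targets √2 ≈ 1.414; the -0.005 deviation is from mm rounding.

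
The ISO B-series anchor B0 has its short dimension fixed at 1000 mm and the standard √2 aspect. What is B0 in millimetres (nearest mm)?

Short side = 1000 mm; long side = 1000√2 ≈ 1414.2 mm.

1000 × 1414 mm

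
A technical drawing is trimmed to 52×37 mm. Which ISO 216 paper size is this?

A9 (37 × 52 mm)

Aspect ratio 52/37 ≈ 1.405 — close to the ISO √2 ≈ 1.414.
In the A-series (A0 area = 1 m²): A9 = 37 × 52 mm.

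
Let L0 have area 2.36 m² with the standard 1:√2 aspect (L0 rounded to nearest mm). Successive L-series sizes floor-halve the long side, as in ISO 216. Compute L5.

228 × 323 mm

Let L0's short side be w mm. w · w√2 = 2.36 m² = 2,360,000 mm², so w ≈ 1291.8 mm and w√2 ≈ 1826.9 mm → L0 = 1292 × 1827 mm.
L1: ⌊1827/2⌋ × 1292 = 913 × 1292 mm
L2: ⌊1292/2⌋ × 913 = 646 × 913 mm
L3: ⌊913/2⌋ × 646 = 456 × 646 mm
L4: ⌊646/2⌋ × 456 = 323 × 456 mm
L5: ⌊456/2⌋ × 323 = 228 × 323 mm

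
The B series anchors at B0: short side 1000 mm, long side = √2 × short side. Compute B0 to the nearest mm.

Short side = 1000 mm; long side = 1000√2 ≈ 1414.2 mm.

1000 × 1414 mm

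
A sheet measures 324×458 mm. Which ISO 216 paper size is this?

Aspect ratio 458/324 ≈ 1.414 — close to the ISO √2 ≈ 1.414.
In the C-series (envelope sizes, between A and B): C3 = 324 × 458 mm.

C3 (324 × 458 mm)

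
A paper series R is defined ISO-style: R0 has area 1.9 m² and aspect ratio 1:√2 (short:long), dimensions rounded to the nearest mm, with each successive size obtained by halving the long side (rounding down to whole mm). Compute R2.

579 × 819 mm

Let R0's short side be w mm. w · w√2 = 1.9 m² = 1,900,000 mm², so w ≈ 1159.1 mm and w√2 ≈ 1639.2 mm → R0 = 1159 × 1639 mm.
R1: ⌊1639/2⌋ × 1159 = 819 × 1159 mm
R2: ⌊1159/2⌋ × 819 = 579 × 819 mm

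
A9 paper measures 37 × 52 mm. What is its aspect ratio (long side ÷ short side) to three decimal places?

52 / 37 = 1.405
ISO 216 targets √2 ≈ 1.414; the -0.009 deviation is from mm rounding.

1.405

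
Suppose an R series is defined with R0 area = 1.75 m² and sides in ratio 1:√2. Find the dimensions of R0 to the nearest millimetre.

1112 × 1573 mm

Let the short side be w mm. Then w · w√2 = 1.75 m² = 1,750,000 mm².
w² = 1,750,000/√2, so w ≈ 1112.4 mm; long side = w√2 ≈ 1573.2 mm.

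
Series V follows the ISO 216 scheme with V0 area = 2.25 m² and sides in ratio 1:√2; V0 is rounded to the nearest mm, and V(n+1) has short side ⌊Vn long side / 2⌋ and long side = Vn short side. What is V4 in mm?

Let V0's short side be w mm. w · w√2 = 2.25 m² = 2,250,000 mm², so w ≈ 1261.3 mm and w√2 ≈ 1783.8 mm → V0 = 1261 × 1784 mm.
V1: ⌊1784/2⌋ × 1261 = 892 × 1261 mm
V2: ⌊1261/2⌋ × 892 = 630 × 892 mm
V3: ⌊892/2⌋ × 630 = 446 × 630 mm
V4: ⌊630/2⌋ × 446 = 315 × 446 mm

315 × 446 mm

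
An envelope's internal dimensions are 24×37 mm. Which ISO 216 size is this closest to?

A10 (26 × 37 mm)

Aspect ratio 37/24 ≈ 1.542 (ISO target is √2 ≈ 1.414).
In the A-series (A0 area = 1 m²): A10 = 26 × 37 mm.
Off by 2 mm total — nearest standard size.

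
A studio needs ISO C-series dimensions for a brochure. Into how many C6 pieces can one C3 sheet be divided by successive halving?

Each ISO step halves the sheet: 1 × C3 → 2 × C4 → 4 × C5 → 8 × C6
From C3 to C6 is 3 halving steps: 2^3 = 8.

8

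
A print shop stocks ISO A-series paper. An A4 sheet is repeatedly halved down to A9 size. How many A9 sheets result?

32

A4 = 210 × 297 mm; A9 = 37 × 52 mm.
Each halving step doubles the count; 5 steps from A4 to A9.
2^5 = 32.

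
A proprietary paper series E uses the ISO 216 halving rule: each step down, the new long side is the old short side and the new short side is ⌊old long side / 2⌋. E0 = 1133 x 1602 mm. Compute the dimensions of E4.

E1: ⌊1602/2⌋ × 1133 = 801 × 1133 mm
E2: ⌊1133/2⌋ × 801 = 566 × 801 mm
E3: ⌊801/2⌋ × 566 = 400 × 566 mm
E4: ⌊566/2⌋ × 400 = 283 × 400 mm

283 × 400 mm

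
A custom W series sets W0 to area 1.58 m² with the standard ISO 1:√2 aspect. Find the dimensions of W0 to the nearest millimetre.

Let the short side be w mm. Then w · w√2 = 1.58 m² = 1,580,000 mm².
w² = 1,580,000/√2, so w ≈ 1057.0 mm; long side = w√2 ≈ 1494.8 mm.

1057 × 1495 mm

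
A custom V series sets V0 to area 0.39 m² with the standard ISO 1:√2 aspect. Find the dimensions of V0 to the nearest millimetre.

Let the short side be w mm. Then w · w√2 = 0.39 m² = 390,000 mm².
w² = 390,000/√2, so w ≈ 525.1 mm; long side = w√2 ≈ 742.7 mm.

525 × 743 mm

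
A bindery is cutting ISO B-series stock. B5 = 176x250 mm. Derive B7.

88 × 125 mm

B6: ⌊250/2⌋ × 176 = 125 × 176 mm
B7: ⌊176/2⌋ × 125 = 88 × 125 mm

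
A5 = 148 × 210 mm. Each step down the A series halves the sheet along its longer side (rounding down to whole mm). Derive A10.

A6: ⌊210/2⌋ × 148 = 105 × 148 mm
A7: ⌊148/2⌋ × 105 = 74 × 105 mm
A8: ⌊105/2⌋ × 74 = 52 × 74 mm
A9: ⌊74/2⌋ × 52 = 37 × 52 mm
A10: ⌊52/2⌋ × 37 = 26 × 37 mm

26 × 37 mm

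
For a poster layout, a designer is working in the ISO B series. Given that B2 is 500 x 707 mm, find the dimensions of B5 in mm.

B3: ⌊707/2⌋ × 500 = 353 × 500 mm
B4: ⌊500/2⌋ × 353 = 250 × 353 mm
B5: ⌊353/2⌋ × 250 = 176 × 250 mm

176 × 250 mm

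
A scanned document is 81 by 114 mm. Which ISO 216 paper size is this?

C7 (81 × 114 mm)

Aspect ratio 114/81 ≈ 1.407 — close to the ISO √2 ≈ 1.414.
In the C-series (envelope sizes, between A and B): C7 = 81 × 114 mm.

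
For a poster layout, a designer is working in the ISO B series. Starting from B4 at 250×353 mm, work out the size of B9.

B5: ⌊353/2⌋ × 250 = 176 × 250 mm
B6: ⌊250/2⌋ × 176 = 125 × 176 mm
B7: ⌊176/2⌋ × 125 = 88 × 125 mm
B8: ⌊125/2⌋ × 88 = 62 × 88 mm
B9: ⌊88/2⌋ × 62 = 44 × 62 mm

44 × 62 mm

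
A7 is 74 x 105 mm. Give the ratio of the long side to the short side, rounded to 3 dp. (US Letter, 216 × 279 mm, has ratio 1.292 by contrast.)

1.419

105 / 74 = 1.419
ISO 216 targets √2 ≈ 1.414; the +0.005 deviation is from mm rounding.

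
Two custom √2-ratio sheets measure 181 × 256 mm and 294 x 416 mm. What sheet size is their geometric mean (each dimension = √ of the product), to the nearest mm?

Short side: √(181 · 294) = √53214 ≈ 230.7 → 231 mm
Long side: √(256 · 416) = √106496 ≈ 326.3 → 326 mm

231 × 326 mm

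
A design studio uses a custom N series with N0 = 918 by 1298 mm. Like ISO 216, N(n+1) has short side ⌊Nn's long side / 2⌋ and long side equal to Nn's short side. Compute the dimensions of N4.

N1: ⌊1298/2⌋ × 918 = 649 × 918 mm
N2: ⌊918/2⌋ × 649 = 459 × 649 mm
N3: ⌊649/2⌋ × 459 = 324 × 459 mm
N4: ⌊459/2⌋ × 324 = 229 × 324 mm

229 × 324 mm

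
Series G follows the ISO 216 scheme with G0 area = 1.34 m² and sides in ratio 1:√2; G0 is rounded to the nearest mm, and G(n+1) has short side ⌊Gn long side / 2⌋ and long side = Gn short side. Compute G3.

Let G0's short side be w mm. w · w√2 = 1.34 m² = 1,340,000 mm², so w ≈ 973.4 mm and w√2 ≈ 1376.6 mm → G0 = 973 × 1377 mm.
G1: ⌊1377/2⌋ × 973 = 688 × 973 mm
G2: ⌊973/2⌋ × 688 = 486 × 688 mm
G3: ⌊688/2⌋ × 486 = 344 × 486 mm

344 × 486 mm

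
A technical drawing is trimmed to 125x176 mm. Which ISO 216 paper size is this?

B6 (125 × 176 mm)

Aspect ratio 176/125 ≈ 1.408 — close to the ISO √2 ≈ 1.414.
In the B-series (B0 = 1000 × 1414 mm): B6 = 125 × 176 mm.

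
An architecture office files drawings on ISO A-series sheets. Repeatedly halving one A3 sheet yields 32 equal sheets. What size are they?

32 = 2^5, so 5 halving steps.
A3 → A4 → … → A8 after 5 steps.

A8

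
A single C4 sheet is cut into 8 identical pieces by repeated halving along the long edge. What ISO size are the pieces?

8 = 2^3, so 3 halving steps.
C4 → C5 → … → C7 after 3 steps.

C7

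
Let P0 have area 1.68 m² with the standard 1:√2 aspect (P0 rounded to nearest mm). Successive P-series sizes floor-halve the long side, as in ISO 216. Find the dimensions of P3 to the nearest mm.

Let P0's short side be w mm. w · w√2 = 1.68 m² = 1,680,000 mm², so w ≈ 1089.9 mm and w√2 ≈ 1541.4 mm → P0 = 1090 × 1541 mm.
P1: ⌊1541/2⌋ × 1090 = 770 × 1090 mm
P2: ⌊1090/2⌋ × 770 = 545 × 770 mm
P3: ⌊770/2⌋ × 545 = 385 × 545 mm

385 × 545 mm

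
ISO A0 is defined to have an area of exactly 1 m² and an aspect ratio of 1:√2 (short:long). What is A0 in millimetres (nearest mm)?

Let the short side be w mm. Then the long side is w√2 and w · w√2 = 10⁶ mm².
w² = 10⁶/√2, so w = 1000 / 2^(1/4) ≈ 840.9 mm; long side = 1000 · 2^(1/4) ≈ 1189.2 mm.

841 × 1189 mm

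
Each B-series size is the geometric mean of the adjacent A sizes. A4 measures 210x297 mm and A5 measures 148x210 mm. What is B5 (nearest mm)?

Short side: √(210 · 148) = √31080 ≈ 176.3 → 176 mm
Long side: √(297 · 210) = √62370 ≈ 249.7 → 250 mm

176 × 250 mm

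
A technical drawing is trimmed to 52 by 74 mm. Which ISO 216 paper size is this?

Aspect ratio 74/52 ≈ 1.423 — close to the ISO √2 ≈ 1.414.
In the A-series (A0 area = 1 m²): A8 = 52 × 74 mm.

A8 (52 × 74 mm)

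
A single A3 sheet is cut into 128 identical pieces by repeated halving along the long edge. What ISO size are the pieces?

A10

128 = 2^7, so 7 halving steps.
A3 → A4 → … → A10 after 7 steps.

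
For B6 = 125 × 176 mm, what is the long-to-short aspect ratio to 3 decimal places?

176 / 125 = 1.408
ISO 216 targets √2 ≈ 1.414; the -0.006 deviation is from mm rounding.

1.408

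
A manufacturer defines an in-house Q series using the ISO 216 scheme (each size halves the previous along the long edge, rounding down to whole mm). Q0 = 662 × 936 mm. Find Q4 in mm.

165 × 234 mm

Q1: ⌊936/2⌋ × 662 = 468 × 662 mm
Q2: ⌊662/2⌋ × 468 = 331 × 468 mm
Q3: ⌊468/2⌋ × 331 = 234 × 331 mm
Q4: ⌊331/2⌋ × 234 = 165 × 234 mm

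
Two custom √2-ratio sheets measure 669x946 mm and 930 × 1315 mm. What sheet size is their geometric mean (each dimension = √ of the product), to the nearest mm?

789 × 1115 mm

Short side: √(669 · 930) = √622170 ≈ 788.8 → 789 mm
Long side: √(946 · 1315) = √1243990 ≈ 1115.3 → 1115 mm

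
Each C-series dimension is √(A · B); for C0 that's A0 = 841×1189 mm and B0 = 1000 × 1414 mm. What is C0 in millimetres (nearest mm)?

917 × 1297 mm

Short: √(841 · 1000) = √841000 ≈ 917.1 mm.
Long: √(1189 · 1414) = √1681246 ≈ 1296.6 mm.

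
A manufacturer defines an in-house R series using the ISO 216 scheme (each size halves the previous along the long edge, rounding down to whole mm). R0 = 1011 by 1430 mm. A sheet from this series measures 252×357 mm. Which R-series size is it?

R0: 1011 × 1430 mm
R1: 715 × 1011 mm
R2: 505 × 715 mm
R3: 357 × 505 mm
R4: 252 × 357 mm
R5: 178 × 252 mm
→ matches R4.

R4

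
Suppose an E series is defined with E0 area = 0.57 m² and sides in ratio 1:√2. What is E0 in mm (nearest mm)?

Let the short side be w mm. Then w · w√2 = 0.57 m² = 570,000 mm².
w² = 570,000/√2, so w ≈ 634.9 mm; long side = w√2 ≈ 897.8 mm.

635 × 898 mm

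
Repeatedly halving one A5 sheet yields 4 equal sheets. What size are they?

A7

4 = 2^2, so 2 halving steps.
A5 → A6 → … → A7 after 2 steps.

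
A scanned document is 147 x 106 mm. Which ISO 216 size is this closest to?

Aspect ratio 147/106 ≈ 1.387 (ISO target is √2 ≈ 1.414).
In the A-series (A0 area = 1 m²): A6 = 105 × 148 mm.
Off by 2 mm total — nearest standard size.

A6 (105 × 148 mm)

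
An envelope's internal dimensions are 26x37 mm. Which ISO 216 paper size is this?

A10 (26 × 37 mm)

Aspect ratio 37/26 ≈ 1.423 — close to the ISO √2 ≈ 1.414.
In the A-series (A0 area = 1 m²): A10 = 26 × 37 mm.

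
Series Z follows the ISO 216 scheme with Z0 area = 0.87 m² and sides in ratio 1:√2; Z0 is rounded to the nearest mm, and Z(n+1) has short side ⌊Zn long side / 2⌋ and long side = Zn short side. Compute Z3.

277 × 392 mm

Let Z0's short side be w mm. w · w√2 = 0.87 m² = 870,000 mm², so w ≈ 784.3 mm and w√2 ≈ 1109.2 mm → Z0 = 784 × 1109 mm.
Z1: ⌊1109/2⌋ × 784 = 554 × 784 mm
Z2: ⌊784/2⌋ × 554 = 392 × 554 mm
Z3: ⌊554/2⌋ × 392 = 277 × 392 mm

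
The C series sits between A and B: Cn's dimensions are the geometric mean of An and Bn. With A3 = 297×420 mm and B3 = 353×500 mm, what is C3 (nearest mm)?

324 × 458 mm

Short side: √(297 · 353) = √104841 ≈ 323.8 → 324 mm
Long side: √(420 · 500) = √210000 ≈ 458.3 → 458 mm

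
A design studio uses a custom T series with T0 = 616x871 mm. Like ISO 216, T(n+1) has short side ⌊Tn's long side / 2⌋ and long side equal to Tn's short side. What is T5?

108 × 154 mm

T1: ⌊871/2⌋ × 616 = 435 × 616 mm
T2: ⌊616/2⌋ × 435 = 308 × 435 mm
T3: ⌊435/2⌋ × 308 = 217 × 308 mm
T4: ⌊308/2⌋ × 217 = 154 × 217 mm
T5: ⌊217/2⌋ × 154 = 108 × 154 mm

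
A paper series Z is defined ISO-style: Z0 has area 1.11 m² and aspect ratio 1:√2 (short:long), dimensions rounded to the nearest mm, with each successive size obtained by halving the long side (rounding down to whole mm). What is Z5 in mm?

Let Z0's short side be w mm. w · w√2 = 1.11 m² = 1,110,000 mm², so w ≈ 885.9 mm and w√2 ≈ 1252.9 mm → Z0 = 886 × 1253 mm.
Z1: ⌊1253/2⌋ × 886 = 626 × 886 mm
Z2: ⌊886/2⌋ × 626 = 443 × 626 mm
Z3: ⌊626/2⌋ × 443 = 313 × 443 mm
Z4: ⌊443/2⌋ × 313 = 221 × 313 mm
Z5: ⌊313/2⌋ × 221 = 156 × 221 mm

156 × 221 mm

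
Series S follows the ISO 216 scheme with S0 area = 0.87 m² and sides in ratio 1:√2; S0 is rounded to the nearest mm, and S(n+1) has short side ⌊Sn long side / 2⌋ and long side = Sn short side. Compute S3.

277 × 392 mm

Let S0's short side be w mm. w · w√2 = 0.87 m² = 870,000 mm², so w ≈ 784.3 mm and w√2 ≈ 1109.2 mm → S0 = 784 × 1109 mm.
S1: ⌊1109/2⌋ × 784 = 554 × 784 mm
S2: ⌊784/2⌋ × 554 = 392 × 554 mm
S3: ⌊554/2⌋ × 392 = 277 × 392 mm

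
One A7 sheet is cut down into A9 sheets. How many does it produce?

4

Each ISO step halves the sheet: 1 × A7 → 2 × A8 → 4 × A9
From A7 to A9 is 2 halving steps: 2^2 = 4.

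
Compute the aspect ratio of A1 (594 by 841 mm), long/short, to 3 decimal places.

841 / 594 = 1.416
ISO 216 targets √2 ≈ 1.414; the +0.002 deviation is from mm rounding.

1.416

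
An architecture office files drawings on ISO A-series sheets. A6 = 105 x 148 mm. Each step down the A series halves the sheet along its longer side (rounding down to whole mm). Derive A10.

A7: ⌊148/2⌋ × 105 = 74 × 105 mm
A8: ⌊105/2⌋ × 74 = 52 × 74 mm
A9: ⌊74/2⌋ × 52 = 37 × 52 mm
A10: ⌊52/2⌋ × 37 = 26 × 37 mm

26 × 37 mm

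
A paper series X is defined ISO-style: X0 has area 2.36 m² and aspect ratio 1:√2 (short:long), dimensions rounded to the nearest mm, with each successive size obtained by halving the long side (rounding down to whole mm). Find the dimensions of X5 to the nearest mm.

Let X0's short side be w mm. w · w√2 = 2.36 m² = 2,360,000 mm², so w ≈ 1291.8 mm and w√2 ≈ 1826.9 mm → X0 = 1292 × 1827 mm.
X1: ⌊1827/2⌋ × 1292 = 913 × 1292 mm
X2: ⌊1292/2⌋ × 913 = 646 × 913 mm
X3: ⌊913/2⌋ × 646 = 456 × 646 mm
X4: ⌊646/2⌋ × 456 = 323 × 456 mm
X5: ⌊456/2⌋ × 323 = 228 × 323 mm

228 × 323 mm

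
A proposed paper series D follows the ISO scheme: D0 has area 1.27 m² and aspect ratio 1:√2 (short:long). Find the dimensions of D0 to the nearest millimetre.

948 × 1340 mm

Let the short side be w mm. Then w · w√2 = 1.27 m² = 1,270,000 mm².
w² = 1,270,000/√2, so w ≈ 947.6 mm; long side = w√2 ≈ 1340.2 mm.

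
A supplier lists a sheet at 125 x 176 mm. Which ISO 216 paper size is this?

B6 (125 × 176 mm)

Aspect ratio 176/125 ≈ 1.408 — close to the ISO √2 ≈ 1.414.
In the B-series (B0 = 1000 × 1414 mm): B6 = 125 × 176 mm.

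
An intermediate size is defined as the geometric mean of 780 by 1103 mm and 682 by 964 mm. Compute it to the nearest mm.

Short side: √(780 · 682) = √531960 ≈ 729.4 → 729 mm
Long side: √(1103 · 964) = √1063292 ≈ 1031.2 → 1031 mm

729 × 1031 mm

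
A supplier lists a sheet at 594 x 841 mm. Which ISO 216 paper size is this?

A1 (594 × 841 mm)

Aspect ratio 841/594 ≈ 1.416 — close to the ISO √2 ≈ 1.414.
In the A-series (A0 area = 1 m²): A1 = 594 × 841 mm.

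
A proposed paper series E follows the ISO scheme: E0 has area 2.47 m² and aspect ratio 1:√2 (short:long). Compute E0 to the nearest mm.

1322 × 1869 mm

Let the short side be w mm. Then w · w√2 = 2.47 m² = 2,470,000 mm².
w² = 2,470,000/√2, so w ≈ 1321.6 mm; long side = w√2 ≈ 1869.0 mm.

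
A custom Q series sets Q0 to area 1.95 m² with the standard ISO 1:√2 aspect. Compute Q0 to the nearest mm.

1174 × 1661 mm

Let the short side be w mm. Then w · w√2 = 1.95 m² = 1,950,000 mm².
w² = 1,950,000/√2, so w ≈ 1174.2 mm; long side = w√2 ≈ 1660.6 mm.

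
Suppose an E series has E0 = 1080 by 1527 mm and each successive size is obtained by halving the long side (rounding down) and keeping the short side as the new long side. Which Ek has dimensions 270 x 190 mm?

E0: 1080 × 1527 mm
E1: 763 × 1080 mm
E2: 540 × 763 mm
E3: 381 × 540 mm
E4: 270 × 381 mm
E5: 190 × 270 mm
E6: 135 × 190 mm
→ matches E5.

E5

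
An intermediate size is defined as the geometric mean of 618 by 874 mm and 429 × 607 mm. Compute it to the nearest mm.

Short side: √(618 · 429) = √265122 ≈ 514.9 → 515 mm
Long side: √(874 · 607) = √530518 ≈ 728.4 → 728 mm

515 × 728 mm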